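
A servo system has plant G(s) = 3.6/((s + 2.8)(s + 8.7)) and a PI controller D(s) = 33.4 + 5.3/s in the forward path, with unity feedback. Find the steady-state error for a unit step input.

0

The open loop D(s)G(s) has a pole at the origin (type 1), so the static position error constant is infinite and e_ss = 1/(1+∞) = 0.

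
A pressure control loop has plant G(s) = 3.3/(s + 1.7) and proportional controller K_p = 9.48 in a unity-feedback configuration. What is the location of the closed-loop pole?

s = -32.98

Closed-loop transfer function: T(s) = K_p·G(s)/(1 + K_p·G(s)) = 31.28/(s + 1.7 + 31.28) = 31.28/(s + 32.98).
The closed-loop pole is at s = −32.98.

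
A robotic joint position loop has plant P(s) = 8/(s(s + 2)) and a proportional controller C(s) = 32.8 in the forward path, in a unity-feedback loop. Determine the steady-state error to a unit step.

0

The open loop C(s)P(s) has a pole at the origin (type 1), so the static position error constant is infinite and e_ss = 1/(1+∞) = 0.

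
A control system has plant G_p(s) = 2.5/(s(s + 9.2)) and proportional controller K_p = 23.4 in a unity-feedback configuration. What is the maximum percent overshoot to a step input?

9.4%

The closed-loop denominator s² + 9.2s + 58.5 gives ω_n = √58.5 = 7.649 and ζ = 9.2/(2ω_n) = 0.6014.
%OS = 100·exp(−πζ/√(1−ζ²)) = 100·exp(−π·0.6014/√0.6383) = 9.4%.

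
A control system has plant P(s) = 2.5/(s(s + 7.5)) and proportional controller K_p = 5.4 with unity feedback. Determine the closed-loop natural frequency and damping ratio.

ω_n = 3.67 rad/s, ζ = 1.02

1 + K_p·P(s) = 0 gives s² + 7.5s + 13.5 = 0.
Matching s² + 2ζω_n s + ω_n²: ω_n = √13.5 = 3.674 rad/s and 2ζω_n = 7.5, so ζ = 7.5/(2·3.674) = 1.02.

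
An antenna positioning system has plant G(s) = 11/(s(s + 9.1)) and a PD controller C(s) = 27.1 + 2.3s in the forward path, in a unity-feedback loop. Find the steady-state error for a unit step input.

0

The open loop C(s)G(s) has a pole at the origin (type 1), so the static position error constant is infinite and e_ss = 1/(1+∞) = 0.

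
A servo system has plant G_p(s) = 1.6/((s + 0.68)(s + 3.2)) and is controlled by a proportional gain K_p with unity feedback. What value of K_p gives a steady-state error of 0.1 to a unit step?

For a type-0 loop with proportional control, e_ss = 1/(1 + K_p·G_p(0)).
G_p(0) = 0.7353. Require 1/(1 + K_p·0.7353) = 0.1, so 1 + 0.7353·K_p = 10.
K_p = (10 − 1)/0.7353 = 12.2.

K_p = 12.2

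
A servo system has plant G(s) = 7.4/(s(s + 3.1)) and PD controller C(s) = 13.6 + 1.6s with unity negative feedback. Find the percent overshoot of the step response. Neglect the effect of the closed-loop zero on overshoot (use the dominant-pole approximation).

3.01%

Forward path: (13.6 + 1.6s)·7.4/(s(s+3.1)). The closed-loop characteristic equation is s² + (3.1 + 7.4·1.6)s + 7.4·13.6 = 0.
That is s² + 14.94s + 100.6 = 0, so ω_n = 10.03 rad/s and ζ = 14.94/(2·10.03) = 0.7446.
%OS = 100·exp(−πζ/√(1−ζ²)) = 3.01%.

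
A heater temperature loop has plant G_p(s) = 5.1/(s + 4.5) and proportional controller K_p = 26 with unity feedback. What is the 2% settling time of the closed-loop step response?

Closed-loop transfer function: T(s) = K_p·G_p(s)/(1 + K_p·G_p(s)) = 132.6/(s + 4.5 + 132.6) = 132.6/(s + 137.1).
Time constant τ = 1/137.1 = 0.007294 s, so the 2% settling time is about 4τ = 0.0292 s.

T_s ≈ 0.0292 s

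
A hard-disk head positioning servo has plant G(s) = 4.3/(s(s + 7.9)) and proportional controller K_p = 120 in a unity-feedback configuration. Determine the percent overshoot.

57.4%

From 1 + K_pG(s) = 0: s² + 7.9s + 516 = 0 ⇒ ω_n = 22.72, ζ = 0.1739.
%OS = 100·exp(−πζ/√(1−ζ²)) = 100·exp(−π·0.1739/√0.9698) = 57.4%.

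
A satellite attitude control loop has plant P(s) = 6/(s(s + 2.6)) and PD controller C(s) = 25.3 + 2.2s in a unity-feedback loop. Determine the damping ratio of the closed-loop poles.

ζ = 0.641

Forward path: (25.3 + 2.2s)·6/(s(s+2.6)). The closed-loop characteristic equation is s² + (2.6 + 6·2.2)s + 6·25.3 = 0.
That is s² + 15.8s + 151.8 = 0, so ω_n = 12.32 rad/s and ζ = 15.8/(2·12.32) = 0.6412.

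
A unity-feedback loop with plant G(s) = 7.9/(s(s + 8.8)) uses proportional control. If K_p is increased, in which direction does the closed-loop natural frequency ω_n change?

increase

ω_n = √(7.9·K_p), which grows with K_p.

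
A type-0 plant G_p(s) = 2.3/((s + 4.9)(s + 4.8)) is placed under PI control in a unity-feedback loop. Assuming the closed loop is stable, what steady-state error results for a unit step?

0

The PI controller's integrator makes the forward path type 1, so e_ss to a step is zero.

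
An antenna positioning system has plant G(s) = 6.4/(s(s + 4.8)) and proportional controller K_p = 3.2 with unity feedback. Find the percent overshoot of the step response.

14%

The closed-loop denominator s² + 4.8s + 20.48 gives ω_n = √20.48 = 4.525 and ζ = 4.8/(2ω_n) = 0.5303.
%OS = 100·exp(−πζ/√(1−ζ²)) = 100·exp(−π·0.5303/√0.7188) = 14%.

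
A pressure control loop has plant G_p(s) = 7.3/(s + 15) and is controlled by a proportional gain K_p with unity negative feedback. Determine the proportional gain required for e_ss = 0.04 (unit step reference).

K_p = 49.3

For a type-0 loop with proportional control, e_ss = 1/(1 + K_p·G_p(0)).
G_p(0) = 0.4867. Require 1/(1 + K_p·0.4867) = 0.04, so 1 + 0.4867·K_p = 25.
K_p = (25 − 1)/0.4867 = 49.3.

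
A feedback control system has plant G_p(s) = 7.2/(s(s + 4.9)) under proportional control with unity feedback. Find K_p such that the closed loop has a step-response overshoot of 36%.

K_p = 8.72

From %OS = 100·exp(−πζ/√(1−ζ²)) = 36%, ζ = −ln(0.36)/√(π²+ln²(0.36)) = 0.3093.
Characteristic equation s² + 4.9s + 7.2K_p = 0 gives ζ = 4.9/(2√(7.2K_p)).
Setting ζ = 0.3093: √(7.2K_p) = 4.9/(2·0.3093) = 7.922, so K_p = 62.76/7.2 = 8.72.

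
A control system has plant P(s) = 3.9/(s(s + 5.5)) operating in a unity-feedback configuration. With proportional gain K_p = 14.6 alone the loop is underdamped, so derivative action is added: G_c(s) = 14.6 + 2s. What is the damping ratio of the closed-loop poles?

Forward path: (14.6 + 2s)·3.9/(s(s+5.5)). The closed-loop characteristic equation is s² + (5.5 + 3.9·2)s + 3.9·14.6 = 0.
That is s² + 13.3s + 56.94 = 0, so ω_n = 7.546 rad/s and ζ = 13.3/(2·7.546) = 0.8813.

ζ = 0.881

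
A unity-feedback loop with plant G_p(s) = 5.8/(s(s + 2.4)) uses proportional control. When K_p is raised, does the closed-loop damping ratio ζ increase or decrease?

ζ = 2.4/(2√(5.8K_p)); increasing K_p raises the denominator, so ζ falls.

decrease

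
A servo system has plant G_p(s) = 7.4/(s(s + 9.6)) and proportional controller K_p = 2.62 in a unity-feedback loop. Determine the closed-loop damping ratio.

With unity feedback the closed-loop characteristic equation is s² + 9.6s + 2.62·7.4 = s² + 9.6s + 19.39 = 0.
So ω_n² = 19.39 ⇒ ω_n = 4.403 rad/s, and ζ = 9.6/(2ω_n) = 1.09.

ζ = 1.09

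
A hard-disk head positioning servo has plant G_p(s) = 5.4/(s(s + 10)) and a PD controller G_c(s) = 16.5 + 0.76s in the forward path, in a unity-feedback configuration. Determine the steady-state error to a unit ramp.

The loop has one pole at the origin (type 1). Velocity error constant K_v = lim_{s→0} s·G_c(s)G_p(s) = 16.5·5.4/10 = 8.91.
Steady-state error to a unit ramp: e_ss = 1/K_v = 0.112.

0.112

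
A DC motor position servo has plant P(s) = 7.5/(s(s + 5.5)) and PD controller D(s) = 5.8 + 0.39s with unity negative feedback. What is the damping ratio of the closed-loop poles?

Forward path: (5.8 + 0.39s)·7.5/(s(s+5.5)). The closed-loop characteristic equation is s² + (5.5 + 7.5·0.39)s + 7.5·5.8 = 0.
That is s² + 8.425s + 43.5 = 0, so ω_n = 6.595 rad/s and ζ = 8.425/(2·6.595) = 0.6387.

ζ = 0.639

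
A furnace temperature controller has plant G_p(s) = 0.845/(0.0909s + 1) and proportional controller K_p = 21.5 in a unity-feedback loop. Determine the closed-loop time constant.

Closed loop: T(s) = K_p·G_p/(1+K_p·G_p) = 18.17/(0.0909s + 1 + 18.17), with pole at s = −(1 + 18.17)/0.0909 = −210.9.
Closed-loop time constant τ = 1/210.9 = 0.00474 s.

τ = 0.00474 s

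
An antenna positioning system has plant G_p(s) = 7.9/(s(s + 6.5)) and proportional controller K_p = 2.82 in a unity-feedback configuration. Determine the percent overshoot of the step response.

5.06%

The closed-loop denominator s² + 6.5s + 22.28 gives ω_n = √22.28 = 4.72 and ζ = 6.5/(2ω_n) = 0.6886.
%OS = 100·exp(−πζ/√(1−ζ²)) = 100·exp(−π·0.6886/√0.5259) = 5.06%.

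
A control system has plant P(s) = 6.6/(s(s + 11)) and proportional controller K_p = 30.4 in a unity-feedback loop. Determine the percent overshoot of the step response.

The closed-loop denominator s² + 11s + 200.6 gives ω_n = √200.6 = 14.16 and ζ = 11/(2ω_n) = 0.3883.
%OS = 100·exp(−πζ/√(1−ζ²)) = 100·exp(−π·0.3883/√0.8492) = 26.6%.

26.6%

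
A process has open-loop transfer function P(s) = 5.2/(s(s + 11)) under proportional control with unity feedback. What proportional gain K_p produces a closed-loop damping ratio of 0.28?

K_p = 74.2

Closed-loop characteristic equation: s² + 11s + K_p·5.2 = 0.
So ω_n = √(5.2K_p) and 2ζω_n = 11, giving ζ = 11/(2√(5.2K_p)).
Setting ζ = 0.28: √(5.2K_p) = 11/(2·0.28) = 19.64, so K_p = 385.8/5.2 = 74.2.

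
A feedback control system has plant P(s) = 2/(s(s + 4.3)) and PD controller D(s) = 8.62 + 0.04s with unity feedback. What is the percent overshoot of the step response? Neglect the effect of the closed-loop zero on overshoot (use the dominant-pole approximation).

Forward path: (8.62 + 0.04s)·2/(s(s+4.3)). The closed-loop characteristic equation is s² + (4.3 + 2·0.04)s + 2·8.62 = 0.
That is s² + 4.38s + 17.24 = 0, so ω_n = 4.152 rad/s and ζ = 4.38/(2·4.152) = 0.5274.
%OS = 100·exp(−πζ/√(1−ζ²)) = 14.2%.

14.2%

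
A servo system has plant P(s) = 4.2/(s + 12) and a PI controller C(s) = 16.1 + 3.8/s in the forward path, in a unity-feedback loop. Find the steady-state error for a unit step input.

0

The open loop C(s)P(s) has a pole at the origin (type 1), so the static position error constant is infinite and e_ss = 1/(1+∞) = 0.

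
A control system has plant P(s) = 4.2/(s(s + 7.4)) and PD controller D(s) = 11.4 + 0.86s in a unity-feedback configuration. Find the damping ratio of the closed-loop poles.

Forward path: (11.4 + 0.86s)·4.2/(s(s+7.4)). The closed-loop characteristic equation is s² + (7.4 + 4.2·0.86)s + 4.2·11.4 = 0.
That is s² + 11.01s + 47.88 = 0, so ω_n = 6.92 rad/s and ζ = 11.01/(2·6.92) = 0.7957.

ζ = 0.796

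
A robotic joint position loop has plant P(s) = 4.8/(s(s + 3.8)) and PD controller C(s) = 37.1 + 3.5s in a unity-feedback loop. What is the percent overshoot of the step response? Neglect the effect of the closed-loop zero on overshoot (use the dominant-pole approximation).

Forward path: (37.1 + 3.5s)·4.8/(s(s+3.8)). The closed-loop characteristic equation is s² + (3.8 + 4.8·3.5)s + 4.8·37.1 = 0.
That is s² + 20.6s + 178.1 = 0, so ω_n = 13.34 rad/s and ζ = 20.6/(2·13.34) = 0.7718.
%OS = 100·exp(−πζ/√(1−ζ²)) = 2.21%.

2.21%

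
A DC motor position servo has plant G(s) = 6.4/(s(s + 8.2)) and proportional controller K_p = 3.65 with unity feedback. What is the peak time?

Closed-loop characteristic equation: s² + 8.2s + 23.36 = 0, so ω_n = 4.833 rad/s and ζ = 8.2/(2·4.833) = 0.8483.
Damped frequency ω_d = ω_n√(1−ζ²) = 2.559 rad/s, so peak time T_p = π/ω_d = 1.23 s.

T_p = 1.23 s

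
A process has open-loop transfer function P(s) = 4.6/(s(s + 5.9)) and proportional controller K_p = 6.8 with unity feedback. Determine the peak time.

The closed-loop denominator s² + 5.9s + 31.28 gives ω_n = √31.28 = 5.593 and ζ = 5.9/(2ω_n) = 0.5275.
Damped frequency ω_d = ω_n√(1−ζ²) = 4.752 rad/s, so peak time T_p = π/ω_d = 0.661 s.

T_p = 0.661 s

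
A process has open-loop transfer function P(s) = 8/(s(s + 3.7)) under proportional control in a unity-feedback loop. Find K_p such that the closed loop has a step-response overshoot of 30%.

K_p = 3.34

From %OS = 100·exp(−πζ/√(1−ζ²)) = 30%, ζ = −ln(0.3)/√(π²+ln²(0.3)) = 0.3579.
Characteristic equation s² + 3.7s + 8K_p = 0 gives ζ = 3.7/(2√(8K_p)).
Setting ζ = 0.3579: √(8K_p) = 3.7/(2·0.3579) = 5.17, so K_p = 26.73/8 = 3.34.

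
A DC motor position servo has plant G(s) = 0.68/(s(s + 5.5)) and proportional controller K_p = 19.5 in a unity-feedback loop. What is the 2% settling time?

Closed-loop characteristic equation: s² + 5.5s + 13.26 = 0, so ω_n = 3.641 rad/s and ζ = 5.5/(2·3.641) = 0.7552.
2% settling time T_s ≈ 4/(ζω_n) = 4/2.75 = 1.45 s.

T_s ≈ 1.45 s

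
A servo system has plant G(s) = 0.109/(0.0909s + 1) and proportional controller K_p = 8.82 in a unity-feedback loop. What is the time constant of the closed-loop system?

τ = 0.0463 s

Closed loop: T(s) = K_p·G/(1+K_p·G) = 0.9614/(0.0909s + 1 + 0.9614), with pole at s = −(1 + 0.9614)/0.0909 = −21.58.
Closed-loop time constant τ = 1/21.58 = 0.0463 s.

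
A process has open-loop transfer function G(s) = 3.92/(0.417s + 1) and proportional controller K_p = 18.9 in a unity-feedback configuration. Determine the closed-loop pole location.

s = -180.1

Closed loop: T(s) = K_p·G/(1+K_p·G) = 74.09/(0.417s + 1 + 74.09), with pole at s = −(1 + 74.09)/0.417 = −180.1.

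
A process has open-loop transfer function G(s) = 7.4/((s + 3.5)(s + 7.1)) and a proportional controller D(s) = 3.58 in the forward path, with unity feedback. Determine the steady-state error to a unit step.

0.484

The loop is type 0. Static position error constant K_pos = D(0)·G(0) = 3.58·0.2978 = 1.066.
Steady-state error to a unit step: e_ss = 1/(1+K_pos) = 1/2.066 = 0.484.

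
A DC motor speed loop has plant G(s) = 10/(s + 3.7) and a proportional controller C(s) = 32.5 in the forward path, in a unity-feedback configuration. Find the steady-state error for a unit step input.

The loop is type 0. Static position error constant K_pos = C(0)·G(0) = 32.5·2.703 = 87.84.
Steady-state error to a unit step: e_ss = 1/(1+K_pos) = 1/88.84 = 0.0113.

0.0113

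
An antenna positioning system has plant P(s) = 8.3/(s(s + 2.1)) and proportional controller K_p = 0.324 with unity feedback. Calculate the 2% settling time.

T_s ≈ 3.81 s

From 1 + K_pP(s) = 0: s² + 2.1s + 2.689 = 0 ⇒ ω_n = 1.64, ζ = 0.6403.
2% settling time T_s ≈ 4/(ζω_n) = 4/1.05 = 3.81 s.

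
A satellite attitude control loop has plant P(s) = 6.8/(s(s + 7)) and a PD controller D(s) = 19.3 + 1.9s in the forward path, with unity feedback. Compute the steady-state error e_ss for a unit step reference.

0

The open loop D(s)P(s) has a pole at the origin (type 1), so the static position error constant is infinite and e_ss = 1/(1+∞) = 0.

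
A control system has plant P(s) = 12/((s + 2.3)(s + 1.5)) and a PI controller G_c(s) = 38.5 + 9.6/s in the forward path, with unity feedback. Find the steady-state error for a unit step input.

The open loop G_c(s)P(s) has a pole at the origin (type 1), so the static position error constant is infinite and e_ss = 1/(1+∞) = 0.

0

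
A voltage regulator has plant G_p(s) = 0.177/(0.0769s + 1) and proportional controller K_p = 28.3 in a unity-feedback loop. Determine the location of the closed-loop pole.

Closed loop: T(s) = K_p·G_p/(1+K_p·G_p) = 5.009/(0.0769s + 1 + 5.009), with pole at s = −(1 + 5.009)/0.0769 = −78.14.

s = -78.14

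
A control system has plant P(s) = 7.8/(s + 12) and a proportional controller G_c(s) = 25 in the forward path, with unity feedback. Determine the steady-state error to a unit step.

The loop is type 0. Static position error constant K_pos = G_c(0)·P(0) = 25·0.65 = 16.25.
Steady-state error to a unit step: e_ss = 1/(1+K_pos) = 1/17.25 = 0.058.

0.058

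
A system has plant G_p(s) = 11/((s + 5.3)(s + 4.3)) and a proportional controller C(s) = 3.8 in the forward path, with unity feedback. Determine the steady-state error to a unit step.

0.353

The loop is type 0. Static position error constant K_pos = C(0)·G_p(0) = 3.8·0.4827 = 1.834.
Steady-state error to a unit step: e_ss = 1/(1+K_pos) = 1/2.834 = 0.353.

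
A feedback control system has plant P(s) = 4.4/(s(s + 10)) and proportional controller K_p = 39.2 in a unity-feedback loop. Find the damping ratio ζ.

ζ = 0.381

1 + K_p·P(s) = 0 gives s² + 10s + 172.5 = 0.
So ω_n² = 172.5 ⇒ ω_n = 13.13 rad/s, and ζ = 10/(2ω_n) = 0.381.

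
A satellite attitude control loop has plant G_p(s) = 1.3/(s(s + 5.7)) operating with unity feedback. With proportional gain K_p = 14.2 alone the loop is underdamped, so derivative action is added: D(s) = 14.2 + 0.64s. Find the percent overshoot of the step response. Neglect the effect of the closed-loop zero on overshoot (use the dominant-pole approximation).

Forward path: (14.2 + 0.64s)·1.3/(s(s+5.7)). The closed-loop characteristic equation is s² + (5.7 + 1.3·0.64)s + 1.3·14.2 = 0.
That is s² + 6.532s + 18.46 = 0, so ω_n = 4.297 rad/s and ζ = 6.532/(2·4.297) = 0.7602.
%OS = 100·exp(−πζ/√(1−ζ²)) = 2.53%.

2.53%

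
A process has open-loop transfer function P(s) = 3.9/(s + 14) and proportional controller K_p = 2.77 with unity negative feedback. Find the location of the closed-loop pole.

Closed-loop transfer function: T(s) = K_p·P(s)/(1 + K_p·P(s)) = 10.8/(s + 14 + 10.8) = 10.8/(s + 24.8).
The closed-loop pole is at s = −24.8.

s = -24.8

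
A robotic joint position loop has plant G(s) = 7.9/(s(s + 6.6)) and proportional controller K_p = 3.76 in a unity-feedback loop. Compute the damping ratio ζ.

With unity feedback the closed-loop characteristic equation is s² + 6.6s + 3.76·7.9 = s² + 6.6s + 29.7 = 0.
Matching s² + 2ζω_n s + ω_n²: ω_n = √29.7 = 5.45 rad/s and 2ζω_n = 6.6, so ζ = 6.6/(2·5.45) = 0.605.

ζ = 0.605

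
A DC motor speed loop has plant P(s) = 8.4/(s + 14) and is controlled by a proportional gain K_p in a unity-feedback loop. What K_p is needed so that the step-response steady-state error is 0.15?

For a type-0 loop with proportional control, e_ss = 1/(1 + K_p·P(0)).
P(0) = 0.6. Require 1/(1 + K_p·0.6) = 0.15, so 1 + 0.6·K_p = 6.667.
K_p = (6.667 − 1)/0.6 = 9.44.

K_p = 9.44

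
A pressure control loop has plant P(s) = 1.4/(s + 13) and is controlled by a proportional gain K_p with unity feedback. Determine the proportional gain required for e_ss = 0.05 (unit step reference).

K_p = 176

Steady-state error for a unit step on this type-0 loop is 1/(1 + K_p·P(0)).
P(0) = 0.1077. Require 1/(1 + K_p·0.1077) = 0.05, so 1 + 0.1077·K_p = 20.
K_p = (20 − 1)/0.1077 = 176.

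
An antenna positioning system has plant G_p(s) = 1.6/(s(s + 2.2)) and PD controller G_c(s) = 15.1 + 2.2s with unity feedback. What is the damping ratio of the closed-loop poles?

Forward path: (15.1 + 2.2s)·1.6/(s(s+2.2)). The closed-loop characteristic equation is s² + (2.2 + 1.6·2.2)s + 1.6·15.1 = 0.
That is s² + 5.72s + 24.16 = 0, so ω_n = 4.915 rad/s and ζ = 5.72/(2·4.915) = 0.5819.

ζ = 0.582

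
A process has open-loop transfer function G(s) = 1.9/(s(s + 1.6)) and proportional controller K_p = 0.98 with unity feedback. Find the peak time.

From 1 + K_pG(s) = 0: s² + 1.6s + 1.862 = 0 ⇒ ω_n = 1.365, ζ = 0.5863.
Damped frequency ω_d = ω_n√(1−ζ²) = 1.105 rad/s, so peak time T_p = π/ω_d = 2.84 s.

T_p = 2.84 s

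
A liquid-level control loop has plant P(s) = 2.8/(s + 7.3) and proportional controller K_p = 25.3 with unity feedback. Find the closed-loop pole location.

s = -78.14

Closed-loop transfer function: T(s) = K_p·P(s)/(1 + K_p·P(s)) = 70.84/(s + 7.3 + 70.84) = 70.84/(s + 78.14).
The closed-loop pole is at s = −78.14.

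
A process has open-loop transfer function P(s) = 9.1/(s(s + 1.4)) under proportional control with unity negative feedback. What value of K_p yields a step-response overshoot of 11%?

K_p = 0.163

From %OS = 100·exp(−πζ/√(1−ζ²)) = 11%, ζ = −ln(0.11)/√(π²+ln²(0.11)) = 0.5749.
Characteristic equation s² + 1.4s + 9.1K_p = 0 gives ζ = 1.4/(2√(9.1K_p)).
Setting ζ = 0.5749: √(9.1K_p) = 1.4/(2·0.5749) = 1.218, so K_p = 1.483/9.1 = 0.163.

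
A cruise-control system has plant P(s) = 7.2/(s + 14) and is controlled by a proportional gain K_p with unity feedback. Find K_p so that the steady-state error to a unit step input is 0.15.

Steady-state error for a unit step on this type-0 loop is 1/(1 + K_p·P(0)).
P(0) = 0.5143. Require 1/(1 + K_p·0.5143) = 0.15, so 1 + 0.5143·K_p = 6.667.
K_p = (6.667 − 1)/0.5143 = 11.

K_p = 11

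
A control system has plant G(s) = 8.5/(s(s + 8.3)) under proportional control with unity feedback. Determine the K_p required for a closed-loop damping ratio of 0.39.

K_p = 13.3

Closed-loop characteristic equation: s² + 8.3s + K_p·8.5 = 0.
So ω_n = √(8.5K_p) and 2ζω_n = 8.3, giving ζ = 8.3/(2√(8.5K_p)).
Setting ζ = 0.39: √(8.5K_p) = 8.3/(2·0.39) = 10.64, so K_p = 113.2/8.5 = 13.3.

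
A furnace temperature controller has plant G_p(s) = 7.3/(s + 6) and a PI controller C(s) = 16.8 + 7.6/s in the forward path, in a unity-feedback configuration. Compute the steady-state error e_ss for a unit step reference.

0

The open loop C(s)G_p(s) has a pole at the origin (type 1), so the static position error constant is infinite and e_ss = 1/(1+∞) = 0.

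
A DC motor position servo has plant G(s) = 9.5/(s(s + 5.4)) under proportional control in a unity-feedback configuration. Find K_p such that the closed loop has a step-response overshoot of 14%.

From %OS = 100·exp(−πζ/√(1−ζ²)) = 14%, ζ = −ln(0.14)/√(π²+ln²(0.14)) = 0.5305.
Characteristic equation s² + 5.4s + 9.5K_p = 0 gives ζ = 5.4/(2√(9.5K_p)).
Setting ζ = 0.5305: √(9.5K_p) = 5.4/(2·0.5305) = 5.089, so K_p = 25.9/9.5 = 2.73.

K_p = 2.73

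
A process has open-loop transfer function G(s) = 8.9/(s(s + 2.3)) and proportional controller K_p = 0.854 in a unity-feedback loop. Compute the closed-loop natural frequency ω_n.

The closed-loop denominator is s(s+2.3) + 0.854·8.9 = s² + 2.3s + 7.601.
So ω_n² = 7.601 ⇒ ω_n = 2.757 rad/s, and ζ = 2.3/(2ω_n) = 0.417.

ω_n = 2.76 rad/s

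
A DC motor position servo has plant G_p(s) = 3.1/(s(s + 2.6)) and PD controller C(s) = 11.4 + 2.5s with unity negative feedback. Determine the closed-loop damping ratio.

Forward path: (11.4 + 2.5s)·3.1/(s(s+2.6)). The closed-loop characteristic equation is s² + (2.6 + 3.1·2.5)s + 3.1·11.4 = 0.
That is s² + 10.35s + 35.34 = 0, so ω_n = 5.945 rad/s and ζ = 10.35/(2·5.945) = 0.8705.

ζ = 0.871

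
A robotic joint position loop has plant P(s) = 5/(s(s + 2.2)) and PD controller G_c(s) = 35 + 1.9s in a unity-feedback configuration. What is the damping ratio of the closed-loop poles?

Forward path: (35 + 1.9s)·5/(s(s+2.2)). The closed-loop characteristic equation is s² + (2.2 + 5·1.9)s + 5·35 = 0.
That is s² + 11.7s + 175 = 0, so ω_n = 13.23 rad/s and ζ = 11.7/(2·13.23) = 0.4422.

ζ = 0.442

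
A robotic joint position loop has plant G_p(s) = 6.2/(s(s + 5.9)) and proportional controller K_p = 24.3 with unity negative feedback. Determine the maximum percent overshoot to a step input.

The closed-loop denominator s² + 5.9s + 150.7 gives ω_n = √150.7 = 12.27 and ζ = 5.9/(2ω_n) = 0.2403.
%OS = 100·exp(−πζ/√(1−ζ²)) = 100·exp(−π·0.2403/√0.9422) = 45.9%.

45.9%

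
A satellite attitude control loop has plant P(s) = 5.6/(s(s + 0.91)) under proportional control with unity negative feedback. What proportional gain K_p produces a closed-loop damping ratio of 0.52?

Closed-loop characteristic equation: s² + 0.91s + K_p·5.6 = 0.
So ω_n = √(5.6K_p) and 2ζω_n = 0.91, giving ζ = 0.91/(2√(5.6K_p)).
Setting ζ = 0.52: √(5.6K_p) = 0.91/(2·0.52) = 0.875, so K_p = 0.7656/5.6 = 0.137.

K_p = 0.137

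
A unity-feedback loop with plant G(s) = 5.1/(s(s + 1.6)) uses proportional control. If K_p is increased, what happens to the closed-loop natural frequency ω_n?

increase

ω_n = √(5.1·K_p), which grows with K_p.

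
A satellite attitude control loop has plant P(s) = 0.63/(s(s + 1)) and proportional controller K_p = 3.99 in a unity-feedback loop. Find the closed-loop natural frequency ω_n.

With unity feedback the closed-loop characteristic equation is s² + 1s + 3.99·0.63 = s² + 1s + 2.514 = 0.
Matching s² + 2ζω_n s + ω_n²: ω_n = √2.514 = 1.585 rad/s and 2ζω_n = 1, so ζ = 1/(2·1.585) = 0.315.

ω_n = 1.59 rad/s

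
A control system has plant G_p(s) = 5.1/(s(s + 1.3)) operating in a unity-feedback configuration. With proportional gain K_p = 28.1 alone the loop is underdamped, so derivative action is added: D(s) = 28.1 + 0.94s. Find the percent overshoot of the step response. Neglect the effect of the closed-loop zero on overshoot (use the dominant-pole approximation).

Forward path: (28.1 + 0.94s)·5.1/(s(s+1.3)). The closed-loop characteristic equation is s² + (1.3 + 5.1·0.94)s + 5.1·28.1 = 0.
That is s² + 6.094s + 143.3 = 0, so ω_n = 11.97 rad/s and ζ = 6.094/(2·11.97) = 0.2545.
%OS = 100·exp(−πζ/√(1−ζ²)) = 43.7%.

43.7%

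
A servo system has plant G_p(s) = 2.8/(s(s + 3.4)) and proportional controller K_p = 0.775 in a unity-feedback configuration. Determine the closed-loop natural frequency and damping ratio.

With unity feedback the closed-loop characteristic equation is s² + 3.4s + 0.775·2.8 = s² + 3.4s + 2.17 = 0.
So ω_n² = 2.17 ⇒ ω_n = 1.473 rad/s, and ζ = 3.4/(2ω_n) = 1.15.

ω_n = 1.47 rad/s, ζ = 1.15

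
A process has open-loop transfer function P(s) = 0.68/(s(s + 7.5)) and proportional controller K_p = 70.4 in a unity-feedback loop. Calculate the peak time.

The closed-loop denominator s² + 7.5s + 47.87 gives ω_n = √47.87 = 6.919 and ζ = 7.5/(2ω_n) = 0.542.
Damped frequency ω_d = ω_n√(1−ζ²) = 5.815 rad/s, so peak time T_p = π/ω_d = 0.54 s.

T_p = 0.54 s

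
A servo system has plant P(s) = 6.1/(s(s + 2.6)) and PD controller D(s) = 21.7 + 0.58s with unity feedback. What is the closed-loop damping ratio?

ζ = 0.267

Forward path: (21.7 + 0.58s)·6.1/(s(s+2.6)). The closed-loop characteristic equation is s² + (2.6 + 6.1·0.58)s + 6.1·21.7 = 0.
That is s² + 6.138s + 132.4 = 0, so ω_n = 11.51 rad/s and ζ = 6.138/(2·11.51) = 0.2667.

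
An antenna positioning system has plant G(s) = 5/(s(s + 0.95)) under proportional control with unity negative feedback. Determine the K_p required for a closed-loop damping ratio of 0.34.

Closed-loop characteristic equation: s² + 0.95s + K_p·5 = 0.
So ω_n = √(5K_p) and 2ζω_n = 0.95, giving ζ = 0.95/(2√(5K_p)).
Setting ζ = 0.34: √(5K_p) = 0.95/(2·0.34) = 1.397, so K_p = 1.952/5 = 0.39.

K_p = 0.39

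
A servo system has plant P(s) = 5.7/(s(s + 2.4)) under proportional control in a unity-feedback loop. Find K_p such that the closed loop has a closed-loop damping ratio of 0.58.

Closed-loop characteristic equation: s² + 2.4s + K_p·5.7 = 0.
So ω_n = √(5.7K_p) and 2ζω_n = 2.4, giving ζ = 2.4/(2√(5.7K_p)).
Setting ζ = 0.58: √(5.7K_p) = 2.4/(2·0.58) = 2.069, so K_p = 4.281/5.7 = 0.751.

K_p = 0.751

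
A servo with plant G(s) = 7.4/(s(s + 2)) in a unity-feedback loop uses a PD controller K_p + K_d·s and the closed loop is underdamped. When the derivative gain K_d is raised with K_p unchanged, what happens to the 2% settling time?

decrease

Characteristic equation s² + (2 + 7.4K_d)s + 7.4K_p = 0: raising K_d increases ζω_n = (2+7.4K_d)/2 while the loop stays underdamped, so T_s ≈ 4/(ζω_n) decreases.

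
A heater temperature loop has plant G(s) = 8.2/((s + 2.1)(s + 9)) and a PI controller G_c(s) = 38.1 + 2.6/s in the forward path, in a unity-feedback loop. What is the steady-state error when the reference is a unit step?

The open loop G_c(s)G(s) has a pole at the origin (type 1), so the static position error constant is infinite and e_ss = 1/(1+∞) = 0.

0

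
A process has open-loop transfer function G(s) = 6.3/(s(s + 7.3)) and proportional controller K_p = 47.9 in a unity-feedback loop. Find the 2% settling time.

T_s ≈ 1.1 s

The closed-loop denominator s² + 7.3s + 301.8 gives ω_n = √301.8 = 17.37 and ζ = 7.3/(2ω_n) = 0.2101.
2% settling time T_s ≈ 4/(ζω_n) = 4/3.65 = 1.1 s.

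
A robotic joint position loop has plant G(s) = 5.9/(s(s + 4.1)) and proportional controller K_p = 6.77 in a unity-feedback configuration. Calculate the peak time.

From 1 + K_pG(s) = 0: s² + 4.1s + 39.94 = 0 ⇒ ω_n = 6.32, ζ = 0.3244.
Damped frequency ω_d = ω_n√(1−ζ²) = 5.978 rad/s, so peak time T_p = π/ω_d = 0.525 s.

T_p = 0.525 s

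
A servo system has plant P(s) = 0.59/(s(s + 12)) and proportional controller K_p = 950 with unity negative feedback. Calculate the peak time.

The closed-loop denominator s² + 12s + 560.5 gives ω_n = √560.5 = 23.67 and ζ = 12/(2ω_n) = 0.2534.
Damped frequency ω_d = ω_n√(1−ζ²) = 22.9 rad/s, so peak time T_p = π/ω_d = 0.137 s.

T_p = 0.137 s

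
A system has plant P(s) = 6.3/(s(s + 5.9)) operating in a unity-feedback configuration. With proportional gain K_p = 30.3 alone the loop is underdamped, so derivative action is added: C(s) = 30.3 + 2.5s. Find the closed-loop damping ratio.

Forward path: (30.3 + 2.5s)·6.3/(s(s+5.9)). The closed-loop characteristic equation is s² + (5.9 + 6.3·2.5)s + 6.3·30.3 = 0.
That is s² + 21.65s + 190.9 = 0, so ω_n = 13.82 rad/s and ζ = 21.65/(2·13.82) = 0.7835.

ζ = 0.783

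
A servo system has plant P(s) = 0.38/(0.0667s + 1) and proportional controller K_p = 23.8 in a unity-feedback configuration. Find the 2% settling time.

Closed loop: T(s) = K_p·P/(1+K_p·P) = 9.044/(0.0667s + 1 + 9.044), with pole at s = −(1 + 9.044)/0.0667 = −150.6.
τ = 1/150.6 = 0.006641 s, so 2% settling time ≈ 4τ = 0.0266 s.

T_s ≈ 0.0266 s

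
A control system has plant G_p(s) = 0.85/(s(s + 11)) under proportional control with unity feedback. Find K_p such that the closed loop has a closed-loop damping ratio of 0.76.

Closed-loop characteristic equation: s² + 11s + K_p·0.85 = 0.
So ω_n = √(0.85K_p) and 2ζω_n = 11, giving ζ = 11/(2√(0.85K_p)).
Setting ζ = 0.76: √(0.85K_p) = 11/(2·0.76) = 7.237, so K_p = 52.37/0.85 = 61.6.

K_p = 61.6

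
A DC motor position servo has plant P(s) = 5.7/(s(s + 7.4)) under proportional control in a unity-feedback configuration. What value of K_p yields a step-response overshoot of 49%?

K_p = 49

From %OS = 100·exp(−πζ/√(1−ζ²)) = 49%, ζ = −ln(0.49)/√(π²+ln²(0.49)) = 0.2214.
Characteristic equation s² + 7.4s + 5.7K_p = 0 gives ζ = 7.4/(2√(5.7K_p)).
Setting ζ = 0.2214: √(5.7K_p) = 7.4/(2·0.2214) = 16.71, so K_p = 279.2/5.7 = 49.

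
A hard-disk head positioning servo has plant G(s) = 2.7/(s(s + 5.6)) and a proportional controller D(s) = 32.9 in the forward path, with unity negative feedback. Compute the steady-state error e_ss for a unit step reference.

0

The open loop D(s)G(s) has a pole at the origin (type 1), so the static position error constant is infinite and e_ss = 1/(1+∞) = 0.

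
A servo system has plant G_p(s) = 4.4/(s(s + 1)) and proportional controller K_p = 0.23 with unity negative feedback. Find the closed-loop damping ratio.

1 + K_p·G_p(s) = 0 gives s² + 1s + 1.012 = 0.
So ω_n² = 1.012 ⇒ ω_n = 1.006 rad/s, and ζ = 1/(2ω_n) = 0.497.

ζ = 0.497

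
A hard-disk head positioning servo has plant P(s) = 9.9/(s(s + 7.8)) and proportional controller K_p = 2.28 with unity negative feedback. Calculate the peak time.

Closed-loop characteristic equation: s² + 7.8s + 22.57 = 0, so ω_n = 4.751 rad/s and ζ = 7.8/(2·4.751) = 0.8209.
Damped frequency ω_d = ω_n√(1−ζ²) = 2.713 rad/s, so peak time T_p = π/ω_d = 1.16 s.

T_p = 1.16 s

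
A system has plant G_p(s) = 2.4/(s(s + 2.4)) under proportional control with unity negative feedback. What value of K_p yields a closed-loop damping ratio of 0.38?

K_p = 4.16

Closed-loop characteristic equation: s² + 2.4s + K_p·2.4 = 0.
So ω_n = √(2.4K_p) and 2ζω_n = 2.4, giving ζ = 2.4/(2√(2.4K_p)).
Setting ζ = 0.38: √(2.4K_p) = 2.4/(2·0.38) = 3.158, so K_p = 9.972/2.4 = 4.16.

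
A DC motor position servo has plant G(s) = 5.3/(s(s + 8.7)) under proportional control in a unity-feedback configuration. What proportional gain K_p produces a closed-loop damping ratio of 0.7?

K_p = 7.29

Closed-loop characteristic equation: s² + 8.7s + K_p·5.3 = 0.
So ω_n = √(5.3K_p) and 2ζω_n = 8.7, giving ζ = 8.7/(2√(5.3K_p)).
Setting ζ = 0.7: √(5.3K_p) = 8.7/(2·0.7) = 6.214, so K_p = 38.62/5.3 = 7.29.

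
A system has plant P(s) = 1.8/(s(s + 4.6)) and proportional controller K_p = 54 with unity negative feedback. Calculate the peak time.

From 1 + K_pP(s) = 0: s² + 4.6s + 97.2 = 0 ⇒ ω_n = 9.859, ζ = 0.2333.
Damped frequency ω_d = ω_n√(1−ζ²) = 9.587 rad/s, so peak time T_p = π/ω_d = 0.328 s.

T_p = 0.328 s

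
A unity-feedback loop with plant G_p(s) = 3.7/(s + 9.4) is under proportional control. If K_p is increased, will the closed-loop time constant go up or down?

The closed-loop bandwidth 9.4+K_p·3.7 grows with K_p, so τ shrinks.

decrease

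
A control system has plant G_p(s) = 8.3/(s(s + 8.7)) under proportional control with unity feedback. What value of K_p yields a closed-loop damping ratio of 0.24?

Closed-loop characteristic equation: s² + 8.7s + K_p·8.3 = 0.
So ω_n = √(8.3K_p) and 2ζω_n = 8.7, giving ζ = 8.7/(2√(8.3K_p)).
Setting ζ = 0.24: √(8.3K_p) = 8.7/(2·0.24) = 18.12, so K_p = 328.5/8.3 = 39.6.

K_p = 39.6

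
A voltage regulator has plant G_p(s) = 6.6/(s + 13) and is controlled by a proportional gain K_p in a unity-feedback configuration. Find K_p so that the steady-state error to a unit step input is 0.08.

K_p = 22.7

Steady-state error for a unit step on this type-0 loop is 1/(1 + K_p·G_p(0)).
G_p(0) = 0.5077. Require 1/(1 + K_p·0.5077) = 0.08, so 1 + 0.5077·K_p = 12.5.
K_p = (12.5 − 1)/0.5077 = 22.7.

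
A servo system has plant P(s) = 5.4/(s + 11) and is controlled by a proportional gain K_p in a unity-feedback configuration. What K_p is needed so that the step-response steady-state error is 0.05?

For a type-0 loop with proportional control, e_ss = 1/(1 + K_p·P(0)).
P(0) = 0.4909. Require 1/(1 + K_p·0.4909) = 0.05, so 1 + 0.4909·K_p = 20.
K_p = (20 − 1)/0.4909 = 38.7.

K_p = 38.7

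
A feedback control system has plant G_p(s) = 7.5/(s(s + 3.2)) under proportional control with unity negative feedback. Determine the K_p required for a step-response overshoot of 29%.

From %OS = 100·exp(−πζ/√(1−ζ²)) = 29%, ζ = −ln(0.29)/√(π²+ln²(0.29)) = 0.3666.
Characteristic equation s² + 3.2s + 7.5K_p = 0 gives ζ = 3.2/(2√(7.5K_p)).
Setting ζ = 0.3666: √(7.5K_p) = 3.2/(2·0.3666) = 4.364, so K_p = 19.05/7.5 = 2.54.

K_p = 2.54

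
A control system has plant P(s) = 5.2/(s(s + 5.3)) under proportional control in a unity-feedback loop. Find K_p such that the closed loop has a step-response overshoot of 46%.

K_p = 23.5

From %OS = 100·exp(−πζ/√(1−ζ²)) = 46%, ζ = −ln(0.46)/√(π²+ln²(0.46)) = 0.24.
Characteristic equation s² + 5.3s + 5.2K_p = 0 gives ζ = 5.3/(2√(5.2K_p)).
Setting ζ = 0.24: √(5.2K_p) = 5.3/(2·0.24) = 11.04, so K_p = 122/5.2 = 23.5.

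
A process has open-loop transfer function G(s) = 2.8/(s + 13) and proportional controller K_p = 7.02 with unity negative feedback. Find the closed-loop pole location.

s = -32.66

Closed-loop transfer function: T(s) = K_p·G(s)/(1 + K_p·G(s)) = 19.66/(s + 13 + 19.66) = 19.66/(s + 32.66).
The closed-loop pole is at s = −32.66.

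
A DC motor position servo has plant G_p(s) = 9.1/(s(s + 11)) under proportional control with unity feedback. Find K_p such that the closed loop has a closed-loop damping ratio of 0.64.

Closed-loop characteristic equation: s² + 11s + K_p·9.1 = 0.
So ω_n = √(9.1K_p) and 2ζω_n = 11, giving ζ = 11/(2√(9.1K_p)).
Setting ζ = 0.64: √(9.1K_p) = 11/(2·0.64) = 8.594, so K_p = 73.85/9.1 = 8.12.

K_p = 8.12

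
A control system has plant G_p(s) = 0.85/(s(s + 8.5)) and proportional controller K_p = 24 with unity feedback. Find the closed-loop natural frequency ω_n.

1 + K_p·G_p(s) = 0 gives s² + 8.5s + 20.4 = 0.
Matching s² + 2ζω_n s + ω_n²: ω_n = √20.4 = 4.517 rad/s and 2ζω_n = 8.5, so ζ = 8.5/(2·4.517) = 0.941.

ω_n = 4.52 rad/s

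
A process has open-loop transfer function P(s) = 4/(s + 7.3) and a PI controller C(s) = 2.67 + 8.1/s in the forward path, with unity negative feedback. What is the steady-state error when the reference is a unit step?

0

The open loop C(s)P(s) has a pole at the origin (type 1), so the static position error constant is infinite and e_ss = 1/(1+∞) = 0.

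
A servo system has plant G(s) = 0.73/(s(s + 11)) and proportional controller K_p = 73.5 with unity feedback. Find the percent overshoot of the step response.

From 1 + K_pG(s) = 0: s² + 11s + 53.66 = 0 ⇒ ω_n = 7.325, ζ = 0.7509.
%OS = 100·exp(−πζ/√(1−ζ²)) = 100·exp(−π·0.7509/√0.4362) = 2.81%.

2.81%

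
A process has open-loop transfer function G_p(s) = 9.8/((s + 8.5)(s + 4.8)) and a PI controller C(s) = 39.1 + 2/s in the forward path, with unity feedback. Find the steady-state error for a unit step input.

0

The open loop C(s)G_p(s) has a pole at the origin (type 1), so the static position error constant is infinite and e_ss = 1/(1+∞) = 0.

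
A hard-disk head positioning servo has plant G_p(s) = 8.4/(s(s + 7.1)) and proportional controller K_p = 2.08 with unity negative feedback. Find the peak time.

T_p = 1.42 s

From 1 + K_pG_p(s) = 0: s² + 7.1s + 17.47 = 0 ⇒ ω_n = 4.18, ζ = 0.8493.
Damped frequency ω_d = ω_n√(1−ζ²) = 2.207 rad/s, so peak time T_p = π/ω_d = 1.42 s.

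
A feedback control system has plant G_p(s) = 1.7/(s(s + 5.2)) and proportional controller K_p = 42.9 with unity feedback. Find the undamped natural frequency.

The closed-loop denominator is s(s+5.2) + 42.9·1.7 = s² + 5.2s + 72.93.
Matching s² + 2ζω_n s + ω_n²: ω_n = √72.93 = 8.54 rad/s and 2ζω_n = 5.2, so ζ = 5.2/(2·8.54) = 0.304.

ω_n = 8.54 rad/s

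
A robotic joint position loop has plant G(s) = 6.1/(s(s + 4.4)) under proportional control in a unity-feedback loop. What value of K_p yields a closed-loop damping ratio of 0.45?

Closed-loop characteristic equation: s² + 4.4s + K_p·6.1 = 0.
So ω_n = √(6.1K_p) and 2ζω_n = 4.4, giving ζ = 4.4/(2√(6.1K_p)).
Setting ζ = 0.45: √(6.1K_p) = 4.4/(2·0.45) = 4.889, so K_p = 23.9/6.1 = 3.92.

K_p = 3.92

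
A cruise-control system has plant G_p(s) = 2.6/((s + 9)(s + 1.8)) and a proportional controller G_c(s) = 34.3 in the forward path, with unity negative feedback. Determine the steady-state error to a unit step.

The loop is type 0. Static position error constant K_pos = G_c(0)·G_p(0) = 34.3·0.1605 = 5.505.
Steady-state error to a unit step: e_ss = 1/(1+K_pos) = 1/6.505 = 0.154.

0.154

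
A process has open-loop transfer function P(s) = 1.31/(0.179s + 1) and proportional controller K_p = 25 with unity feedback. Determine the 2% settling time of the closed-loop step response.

T_s ≈ 0.0212 s

Closed loop: T(s) = K_p·P/(1+K_p·P) = 32.75/(0.179s + 1 + 32.75), with pole at s = −(1 + 32.75)/0.179 = −188.5.
τ = 1/188.5 = 0.005304 s, so 2% settling time ≈ 4τ = 0.0212 s.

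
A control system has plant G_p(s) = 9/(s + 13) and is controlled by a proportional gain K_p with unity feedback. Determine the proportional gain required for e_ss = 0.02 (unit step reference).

K_p = 70.8

Steady-state error for a unit step on this type-0 loop is 1/(1 + K_p·G_p(0)).
G_p(0) = 0.6923. Require 1/(1 + K_p·0.6923) = 0.02, so 1 + 0.6923·K_p = 50.
K_p = (50 − 1)/0.6923 = 70.8.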